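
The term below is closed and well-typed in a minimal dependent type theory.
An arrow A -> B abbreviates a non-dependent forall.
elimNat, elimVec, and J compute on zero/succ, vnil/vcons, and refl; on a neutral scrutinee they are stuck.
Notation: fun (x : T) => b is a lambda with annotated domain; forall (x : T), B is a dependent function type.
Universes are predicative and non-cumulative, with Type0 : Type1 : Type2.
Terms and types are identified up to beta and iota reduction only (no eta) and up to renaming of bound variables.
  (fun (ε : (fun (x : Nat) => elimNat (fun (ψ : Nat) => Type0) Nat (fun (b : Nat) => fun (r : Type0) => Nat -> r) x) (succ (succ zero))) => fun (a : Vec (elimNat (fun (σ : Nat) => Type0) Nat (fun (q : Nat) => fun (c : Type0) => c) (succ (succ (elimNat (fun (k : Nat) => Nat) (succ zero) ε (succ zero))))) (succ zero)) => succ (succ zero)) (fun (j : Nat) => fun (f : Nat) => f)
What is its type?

inferred type:
  Vec Nat (succ zero) -> Nat


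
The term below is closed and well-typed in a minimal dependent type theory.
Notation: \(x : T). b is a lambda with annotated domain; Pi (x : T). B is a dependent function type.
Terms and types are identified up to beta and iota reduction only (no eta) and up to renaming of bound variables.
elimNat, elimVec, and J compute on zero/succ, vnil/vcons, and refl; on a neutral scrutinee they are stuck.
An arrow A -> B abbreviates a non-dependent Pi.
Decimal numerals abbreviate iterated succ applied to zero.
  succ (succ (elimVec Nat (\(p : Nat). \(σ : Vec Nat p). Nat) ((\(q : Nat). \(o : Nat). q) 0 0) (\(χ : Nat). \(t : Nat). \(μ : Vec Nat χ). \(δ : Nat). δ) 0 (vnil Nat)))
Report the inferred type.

inferred type:
  Nat


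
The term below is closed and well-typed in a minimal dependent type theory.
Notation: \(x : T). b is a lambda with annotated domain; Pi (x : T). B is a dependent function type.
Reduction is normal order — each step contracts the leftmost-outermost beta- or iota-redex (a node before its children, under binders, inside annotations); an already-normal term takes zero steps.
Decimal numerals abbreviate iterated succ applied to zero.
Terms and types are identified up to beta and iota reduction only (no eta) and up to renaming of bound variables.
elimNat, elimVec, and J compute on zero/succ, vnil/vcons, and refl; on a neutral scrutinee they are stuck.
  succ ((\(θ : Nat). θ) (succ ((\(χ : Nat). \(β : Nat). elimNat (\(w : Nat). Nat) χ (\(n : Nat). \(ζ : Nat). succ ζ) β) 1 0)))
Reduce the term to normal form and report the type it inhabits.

reduced normal form:
  3
the term's type:
  Nat
observation: normalization takes exactly 4 steps under the normal-order strategy.


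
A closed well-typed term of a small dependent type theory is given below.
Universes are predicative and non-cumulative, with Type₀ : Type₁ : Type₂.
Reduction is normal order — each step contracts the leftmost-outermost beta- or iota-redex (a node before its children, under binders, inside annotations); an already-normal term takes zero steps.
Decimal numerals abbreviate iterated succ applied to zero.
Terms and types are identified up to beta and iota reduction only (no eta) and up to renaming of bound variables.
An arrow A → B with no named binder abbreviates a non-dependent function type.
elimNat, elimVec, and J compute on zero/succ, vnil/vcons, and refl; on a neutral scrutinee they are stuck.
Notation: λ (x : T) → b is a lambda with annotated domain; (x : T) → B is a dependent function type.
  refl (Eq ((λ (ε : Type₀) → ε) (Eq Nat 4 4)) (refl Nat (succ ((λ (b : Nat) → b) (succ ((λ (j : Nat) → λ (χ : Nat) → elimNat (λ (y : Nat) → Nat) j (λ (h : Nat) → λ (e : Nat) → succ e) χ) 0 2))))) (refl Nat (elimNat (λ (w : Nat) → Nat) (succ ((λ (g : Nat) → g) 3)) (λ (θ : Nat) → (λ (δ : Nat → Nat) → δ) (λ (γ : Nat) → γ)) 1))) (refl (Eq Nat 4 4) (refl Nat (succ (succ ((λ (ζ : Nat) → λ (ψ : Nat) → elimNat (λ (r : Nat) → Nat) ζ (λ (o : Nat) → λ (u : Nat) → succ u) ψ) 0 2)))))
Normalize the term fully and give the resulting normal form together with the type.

resulting normal form:
  refl (Eq (Eq Nat 4 4) (refl Nat 4) (refl Nat 4)) (refl (Eq Nat 4 4) (refl Nat 4))
inferred type:
  Eq (Eq (Eq Nat 4 4) (refl Nat 4) (refl Nat 4)) (refl (Eq Nat 4 4) (refl Nat 4)) (refl (Eq Nat 4 4) (refl Nat 4))
observation: reduction starts at a beta-redex, and 26 normal-order steps reach the normal form.


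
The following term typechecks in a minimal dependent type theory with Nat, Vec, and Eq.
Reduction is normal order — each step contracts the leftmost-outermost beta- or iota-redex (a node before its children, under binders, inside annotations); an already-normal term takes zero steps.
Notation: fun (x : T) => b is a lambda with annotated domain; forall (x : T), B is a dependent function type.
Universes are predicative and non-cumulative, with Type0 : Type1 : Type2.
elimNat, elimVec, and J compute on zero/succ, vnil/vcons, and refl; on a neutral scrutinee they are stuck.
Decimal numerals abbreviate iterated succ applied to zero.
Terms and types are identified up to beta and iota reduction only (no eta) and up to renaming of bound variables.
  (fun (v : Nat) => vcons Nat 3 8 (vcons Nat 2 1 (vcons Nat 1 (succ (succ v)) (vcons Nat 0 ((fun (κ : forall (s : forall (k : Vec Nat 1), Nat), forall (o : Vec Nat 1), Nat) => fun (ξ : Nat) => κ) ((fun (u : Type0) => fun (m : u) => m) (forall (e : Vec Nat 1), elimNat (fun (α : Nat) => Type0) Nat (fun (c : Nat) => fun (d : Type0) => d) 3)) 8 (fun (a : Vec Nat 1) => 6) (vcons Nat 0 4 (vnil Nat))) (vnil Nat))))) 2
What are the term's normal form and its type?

resulting normal form:
  vcons Nat 3 8 (vcons Nat 2 1 (vcons Nat 1 4 (vcons Nat 0 6 (vnil Nat))))
inferred type:
  Vec Nat 4


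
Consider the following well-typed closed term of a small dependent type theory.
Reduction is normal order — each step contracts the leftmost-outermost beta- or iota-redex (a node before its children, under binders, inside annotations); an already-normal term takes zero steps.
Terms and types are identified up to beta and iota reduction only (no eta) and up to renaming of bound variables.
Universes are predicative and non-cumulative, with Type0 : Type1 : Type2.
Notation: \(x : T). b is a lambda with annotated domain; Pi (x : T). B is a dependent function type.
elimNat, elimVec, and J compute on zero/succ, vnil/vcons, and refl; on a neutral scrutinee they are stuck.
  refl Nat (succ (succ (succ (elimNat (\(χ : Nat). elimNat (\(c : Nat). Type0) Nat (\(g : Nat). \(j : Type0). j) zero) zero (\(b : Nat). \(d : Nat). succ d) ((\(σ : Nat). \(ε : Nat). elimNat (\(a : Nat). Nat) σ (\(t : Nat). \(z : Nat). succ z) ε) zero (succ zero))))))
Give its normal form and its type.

normal form:
  refl Nat (succ (succ (succ (succ zero))))
type:
  Eq Nat (succ (succ (succ (succ zero)))) (succ (succ (succ (succ zero))))
observation: contracting an elimNat iota-redex first, the term normalizes in 11 steps.


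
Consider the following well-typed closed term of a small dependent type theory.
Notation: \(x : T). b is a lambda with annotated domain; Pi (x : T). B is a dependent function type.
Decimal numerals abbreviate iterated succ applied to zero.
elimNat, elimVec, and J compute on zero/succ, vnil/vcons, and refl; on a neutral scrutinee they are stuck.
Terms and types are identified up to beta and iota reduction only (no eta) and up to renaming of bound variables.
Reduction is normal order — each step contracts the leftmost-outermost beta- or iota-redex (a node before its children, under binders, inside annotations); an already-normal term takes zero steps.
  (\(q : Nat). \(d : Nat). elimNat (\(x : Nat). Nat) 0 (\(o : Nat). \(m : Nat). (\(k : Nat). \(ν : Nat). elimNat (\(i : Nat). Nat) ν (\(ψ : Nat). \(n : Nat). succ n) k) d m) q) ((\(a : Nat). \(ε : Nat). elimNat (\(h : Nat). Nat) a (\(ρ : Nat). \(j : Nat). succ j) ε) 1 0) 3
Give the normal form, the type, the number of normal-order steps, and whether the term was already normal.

resulting normal form:
  3
inferred type:
  Nat
normal-order step count: 21
term was already normal: no
first redex: a beta-redex


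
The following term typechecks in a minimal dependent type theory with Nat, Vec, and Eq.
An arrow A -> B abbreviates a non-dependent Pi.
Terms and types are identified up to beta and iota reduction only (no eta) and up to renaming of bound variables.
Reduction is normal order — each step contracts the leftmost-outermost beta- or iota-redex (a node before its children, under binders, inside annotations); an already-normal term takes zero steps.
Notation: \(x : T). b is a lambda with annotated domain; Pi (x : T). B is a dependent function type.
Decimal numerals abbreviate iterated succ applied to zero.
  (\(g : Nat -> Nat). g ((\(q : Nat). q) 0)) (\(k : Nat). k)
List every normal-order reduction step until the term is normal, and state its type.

reduction (normal order):
  (\(g : Nat -> Nat). g ((\(q : Nat). q) 0)) (\(k : Nat). k)
  ~> (\(g : Nat). g) ((\(q : Nat). q) 0)
  ~> (\(g : Nat). g) 0
  ~> 0
type:
  Nat


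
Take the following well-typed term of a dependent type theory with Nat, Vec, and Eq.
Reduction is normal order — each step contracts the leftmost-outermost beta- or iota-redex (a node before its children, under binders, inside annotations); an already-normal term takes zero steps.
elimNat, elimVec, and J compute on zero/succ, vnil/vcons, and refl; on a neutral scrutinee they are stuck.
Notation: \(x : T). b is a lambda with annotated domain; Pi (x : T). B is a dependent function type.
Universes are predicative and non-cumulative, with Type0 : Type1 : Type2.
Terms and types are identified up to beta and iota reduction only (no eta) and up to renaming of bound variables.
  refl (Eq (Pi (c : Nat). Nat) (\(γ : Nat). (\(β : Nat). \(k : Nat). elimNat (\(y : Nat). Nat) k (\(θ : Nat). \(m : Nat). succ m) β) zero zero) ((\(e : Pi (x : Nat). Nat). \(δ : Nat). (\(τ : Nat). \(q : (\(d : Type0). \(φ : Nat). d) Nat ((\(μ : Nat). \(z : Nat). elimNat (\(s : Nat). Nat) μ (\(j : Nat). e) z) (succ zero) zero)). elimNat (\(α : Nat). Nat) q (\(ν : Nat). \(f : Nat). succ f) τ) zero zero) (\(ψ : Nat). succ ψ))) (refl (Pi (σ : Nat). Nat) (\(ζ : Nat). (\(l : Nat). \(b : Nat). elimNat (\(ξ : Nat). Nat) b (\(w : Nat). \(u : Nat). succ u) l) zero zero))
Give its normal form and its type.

resulting normal form:
  refl (Eq (Pi (c : Nat). Nat) (\(γ : Nat). zero) (\(β : Nat). zero)) (refl (Pi (k : Nat). Nat) (\(y : Nat). zero))
type:
  Eq (Eq (Pi (c : Nat). Nat) (\(γ : Nat). zero) (\(β : Nat). zero)) (refl (Pi (k : Nat). Nat) (\(y : Nat). zero)) (refl (Pi (θ : Nat). Nat) (\(m : Nat). zero))
observation: 10 normal-order steps separate the term from its normal form.


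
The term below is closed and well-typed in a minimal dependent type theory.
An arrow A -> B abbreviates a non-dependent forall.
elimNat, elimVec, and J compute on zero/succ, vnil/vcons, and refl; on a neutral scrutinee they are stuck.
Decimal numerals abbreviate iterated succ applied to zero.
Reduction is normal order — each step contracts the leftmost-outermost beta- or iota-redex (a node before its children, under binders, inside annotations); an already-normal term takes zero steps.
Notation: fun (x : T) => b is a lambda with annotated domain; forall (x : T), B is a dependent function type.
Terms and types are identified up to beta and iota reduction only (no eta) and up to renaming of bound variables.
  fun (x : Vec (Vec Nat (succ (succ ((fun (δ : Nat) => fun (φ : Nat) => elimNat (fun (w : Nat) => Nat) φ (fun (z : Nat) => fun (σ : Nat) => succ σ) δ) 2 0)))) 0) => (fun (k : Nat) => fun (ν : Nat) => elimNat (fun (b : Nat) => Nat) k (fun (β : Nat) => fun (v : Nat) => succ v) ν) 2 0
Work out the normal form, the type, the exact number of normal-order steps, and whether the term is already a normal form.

reduced normal form:
  fun (x : Vec (Vec Nat 4) 0) => 2
inferred type:
  Vec (Vec Nat 4) 0 -> Nat
steps to reach normal form (normal order): 12
already normal: no
first contracted redex: a beta-redex


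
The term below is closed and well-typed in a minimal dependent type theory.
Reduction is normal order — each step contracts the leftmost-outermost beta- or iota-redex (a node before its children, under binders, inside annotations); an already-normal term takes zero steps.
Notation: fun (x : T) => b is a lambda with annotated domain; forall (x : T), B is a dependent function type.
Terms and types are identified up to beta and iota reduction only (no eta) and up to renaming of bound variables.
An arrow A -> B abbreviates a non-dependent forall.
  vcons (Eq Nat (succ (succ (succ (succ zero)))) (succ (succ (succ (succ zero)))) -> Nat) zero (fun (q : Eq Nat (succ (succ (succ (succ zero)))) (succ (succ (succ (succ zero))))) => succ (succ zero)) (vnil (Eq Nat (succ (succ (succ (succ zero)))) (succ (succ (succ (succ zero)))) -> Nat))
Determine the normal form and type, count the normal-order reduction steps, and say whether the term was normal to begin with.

resulting normal form:
  vcons (Eq Nat (succ (succ (succ (succ zero)))) (succ (succ (succ (succ zero)))) -> Nat) zero (fun (q : Eq Nat (succ (succ (succ (succ zero)))) (succ (succ (succ (succ zero))))) => succ (succ zero)) (vnil (Eq Nat (succ (succ (succ (succ zero)))) (succ (succ (succ (succ zero)))) -> Nat))
inferred type:
  Vec (Eq Nat (succ (succ (succ (succ zero)))) (succ (succ (succ (succ zero)))) -> Nat) (succ zero)
normal-order step count: 0
already normal: yes


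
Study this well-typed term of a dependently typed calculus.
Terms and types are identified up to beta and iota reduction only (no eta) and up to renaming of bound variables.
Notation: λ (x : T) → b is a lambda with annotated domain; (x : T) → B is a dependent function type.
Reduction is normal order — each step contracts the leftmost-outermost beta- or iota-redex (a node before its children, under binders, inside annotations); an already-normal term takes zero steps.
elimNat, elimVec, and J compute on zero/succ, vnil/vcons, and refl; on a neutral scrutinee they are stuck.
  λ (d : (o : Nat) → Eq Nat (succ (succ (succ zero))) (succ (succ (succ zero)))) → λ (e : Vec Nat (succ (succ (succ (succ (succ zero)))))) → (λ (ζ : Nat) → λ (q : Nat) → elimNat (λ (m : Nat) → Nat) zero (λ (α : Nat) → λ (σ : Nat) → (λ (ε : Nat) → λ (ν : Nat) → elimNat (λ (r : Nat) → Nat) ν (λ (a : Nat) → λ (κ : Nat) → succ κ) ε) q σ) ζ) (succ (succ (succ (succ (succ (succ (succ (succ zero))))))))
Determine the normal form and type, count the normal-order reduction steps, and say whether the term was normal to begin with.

reduced normal form:
  λ (d : (o : Nat) → Eq Nat (succ (succ (succ zero))) (succ (succ (succ zero)))) → λ (e : Vec Nat (succ (succ (succ (succ (succ zero)))))) → λ (ζ : Nat) → elimNat (λ (q : Nat) → Nat) (elimNat (λ (m : Nat) → Nat) (elimNat (λ (α : Nat) → Nat) (elimNat (λ (σ : Nat) → Nat) (elimNat (λ (ε : Nat) → Nat) (elimNat (λ (ν : Nat) → Nat) (elimNat (λ (r : Nat) → Nat) (elimNat (λ (a : Nat) → Nat) zero (λ (κ : Nat) → λ (θ : Nat) → succ θ) ζ) (λ (ξ : Nat) → λ (l : Nat) → succ l) ζ) (λ (c : Nat) → λ (τ : Nat) → succ τ) ζ) (λ (β : Nat) → λ (ρ : Nat) → succ ρ) ζ) (λ (p : Nat) → λ (w : Nat) → succ w) ζ) (λ (v : Nat) → λ (j : Nat) → succ j) ζ) (λ (u : Nat) → λ (f : Nat) → succ f) ζ) (λ (n : Nat) → λ (t : Nat) → succ t) ζ
inferred type:
  (d : (o : Nat) → Eq Nat (succ (succ (succ zero))) (succ (succ (succ zero)))) → (e : Vec Nat (succ (succ (succ (succ (succ zero)))))) → (ζ : Nat) → Nat
normal-order step count: 42
started in normal form: no
first redex: a beta-redex


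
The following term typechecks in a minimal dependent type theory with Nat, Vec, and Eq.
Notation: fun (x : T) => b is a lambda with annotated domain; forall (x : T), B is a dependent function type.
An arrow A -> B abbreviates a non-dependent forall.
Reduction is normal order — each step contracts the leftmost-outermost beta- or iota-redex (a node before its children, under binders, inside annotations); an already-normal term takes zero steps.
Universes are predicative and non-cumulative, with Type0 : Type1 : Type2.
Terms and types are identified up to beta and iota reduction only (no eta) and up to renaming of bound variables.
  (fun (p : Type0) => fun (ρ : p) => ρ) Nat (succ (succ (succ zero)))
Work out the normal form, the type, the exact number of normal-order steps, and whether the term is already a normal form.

reduced normal form:
  succ (succ (succ zero))
inferred type:
  Nat
reduction steps (normal order): 2
started in normal form: no
first redex: a beta-redex


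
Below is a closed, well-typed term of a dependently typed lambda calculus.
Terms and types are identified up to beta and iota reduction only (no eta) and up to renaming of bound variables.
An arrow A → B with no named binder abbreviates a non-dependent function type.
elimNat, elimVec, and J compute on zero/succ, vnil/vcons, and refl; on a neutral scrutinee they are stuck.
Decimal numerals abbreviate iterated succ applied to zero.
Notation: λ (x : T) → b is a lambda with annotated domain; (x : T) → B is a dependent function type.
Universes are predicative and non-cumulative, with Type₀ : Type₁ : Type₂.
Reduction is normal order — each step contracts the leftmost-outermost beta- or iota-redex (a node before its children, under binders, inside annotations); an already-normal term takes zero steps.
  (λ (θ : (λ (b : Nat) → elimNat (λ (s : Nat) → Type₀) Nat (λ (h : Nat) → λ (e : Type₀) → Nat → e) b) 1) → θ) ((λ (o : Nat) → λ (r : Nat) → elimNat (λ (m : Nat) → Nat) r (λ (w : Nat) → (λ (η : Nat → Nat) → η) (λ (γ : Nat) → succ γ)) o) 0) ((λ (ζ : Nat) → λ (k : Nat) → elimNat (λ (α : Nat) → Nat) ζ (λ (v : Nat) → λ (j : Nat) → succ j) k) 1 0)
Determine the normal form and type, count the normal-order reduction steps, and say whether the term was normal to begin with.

normal form:
  1
type:
  Nat
steps to reach normal form (normal order): 7
already normal: no
first contracted redex: a beta-redex


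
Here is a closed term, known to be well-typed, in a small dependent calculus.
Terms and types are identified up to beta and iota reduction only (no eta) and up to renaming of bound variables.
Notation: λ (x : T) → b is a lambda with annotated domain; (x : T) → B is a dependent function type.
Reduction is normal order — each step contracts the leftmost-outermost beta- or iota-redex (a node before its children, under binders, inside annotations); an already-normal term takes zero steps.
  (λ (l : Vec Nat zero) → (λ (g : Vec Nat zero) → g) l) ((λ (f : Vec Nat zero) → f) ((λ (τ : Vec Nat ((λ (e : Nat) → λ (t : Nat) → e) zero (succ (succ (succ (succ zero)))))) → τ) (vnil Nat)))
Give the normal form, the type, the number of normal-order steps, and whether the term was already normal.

reduced normal form:
  vnil Nat
inferred type:
  Vec Nat zero
steps to reach normal form (normal order): 4
started in normal form: no
first redex: a beta-redex


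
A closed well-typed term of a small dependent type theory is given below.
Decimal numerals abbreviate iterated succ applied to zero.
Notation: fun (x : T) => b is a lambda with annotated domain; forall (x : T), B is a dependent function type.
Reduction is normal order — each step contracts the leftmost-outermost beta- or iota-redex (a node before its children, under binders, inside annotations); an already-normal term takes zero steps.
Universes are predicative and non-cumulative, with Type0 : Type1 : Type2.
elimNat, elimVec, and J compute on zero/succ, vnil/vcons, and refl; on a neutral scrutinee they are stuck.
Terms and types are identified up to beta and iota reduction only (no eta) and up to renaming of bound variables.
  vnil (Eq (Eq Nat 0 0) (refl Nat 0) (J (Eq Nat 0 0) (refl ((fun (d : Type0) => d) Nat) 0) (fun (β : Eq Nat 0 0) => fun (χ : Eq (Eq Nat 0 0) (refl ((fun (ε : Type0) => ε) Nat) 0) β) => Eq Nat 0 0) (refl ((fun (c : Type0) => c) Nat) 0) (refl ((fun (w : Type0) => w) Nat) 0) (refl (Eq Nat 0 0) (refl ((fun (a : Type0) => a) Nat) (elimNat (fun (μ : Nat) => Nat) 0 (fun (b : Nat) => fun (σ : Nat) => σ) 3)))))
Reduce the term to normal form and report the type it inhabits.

normal form:
  vnil (Eq (Eq Nat 0 0) (refl Nat 0) (refl Nat 0))
type:
  Vec (Eq (Eq Nat 0 0) (refl Nat 0) (refl Nat 0)) 0


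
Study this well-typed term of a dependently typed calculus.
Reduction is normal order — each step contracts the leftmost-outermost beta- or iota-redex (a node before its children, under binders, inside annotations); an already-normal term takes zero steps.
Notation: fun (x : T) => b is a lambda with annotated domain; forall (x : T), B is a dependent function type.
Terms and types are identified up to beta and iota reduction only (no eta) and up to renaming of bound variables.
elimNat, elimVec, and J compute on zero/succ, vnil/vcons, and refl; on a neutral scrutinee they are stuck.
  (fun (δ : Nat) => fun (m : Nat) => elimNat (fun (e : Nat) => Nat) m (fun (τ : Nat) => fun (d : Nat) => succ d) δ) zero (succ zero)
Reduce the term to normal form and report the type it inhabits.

normal form:
  succ zero
inferred type:
  Nat
observation: 3 normal-order steps normalize the term, beginning with a beta-redex.


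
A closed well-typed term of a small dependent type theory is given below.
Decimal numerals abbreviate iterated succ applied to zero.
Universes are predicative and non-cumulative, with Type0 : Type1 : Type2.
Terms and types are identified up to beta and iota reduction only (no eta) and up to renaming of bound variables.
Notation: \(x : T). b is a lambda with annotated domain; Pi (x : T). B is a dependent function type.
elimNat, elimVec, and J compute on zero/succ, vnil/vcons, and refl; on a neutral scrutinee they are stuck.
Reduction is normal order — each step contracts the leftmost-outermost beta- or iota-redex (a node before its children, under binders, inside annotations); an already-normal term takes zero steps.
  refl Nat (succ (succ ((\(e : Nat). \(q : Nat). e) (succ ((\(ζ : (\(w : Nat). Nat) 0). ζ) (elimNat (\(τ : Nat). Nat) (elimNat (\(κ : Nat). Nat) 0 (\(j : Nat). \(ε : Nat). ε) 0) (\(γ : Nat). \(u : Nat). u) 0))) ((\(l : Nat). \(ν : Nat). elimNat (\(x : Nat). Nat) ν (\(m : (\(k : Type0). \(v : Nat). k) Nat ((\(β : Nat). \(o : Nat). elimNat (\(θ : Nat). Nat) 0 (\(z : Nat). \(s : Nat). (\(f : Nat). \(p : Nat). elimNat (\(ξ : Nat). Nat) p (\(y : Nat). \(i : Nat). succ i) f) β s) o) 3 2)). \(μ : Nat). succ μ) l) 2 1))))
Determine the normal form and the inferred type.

reduced normal form:
  refl Nat 3
the term's type:
  Eq Nat 3 3
observation: the first redex contracted is a beta-redex; the normal form is reached in 5 normal-order steps.


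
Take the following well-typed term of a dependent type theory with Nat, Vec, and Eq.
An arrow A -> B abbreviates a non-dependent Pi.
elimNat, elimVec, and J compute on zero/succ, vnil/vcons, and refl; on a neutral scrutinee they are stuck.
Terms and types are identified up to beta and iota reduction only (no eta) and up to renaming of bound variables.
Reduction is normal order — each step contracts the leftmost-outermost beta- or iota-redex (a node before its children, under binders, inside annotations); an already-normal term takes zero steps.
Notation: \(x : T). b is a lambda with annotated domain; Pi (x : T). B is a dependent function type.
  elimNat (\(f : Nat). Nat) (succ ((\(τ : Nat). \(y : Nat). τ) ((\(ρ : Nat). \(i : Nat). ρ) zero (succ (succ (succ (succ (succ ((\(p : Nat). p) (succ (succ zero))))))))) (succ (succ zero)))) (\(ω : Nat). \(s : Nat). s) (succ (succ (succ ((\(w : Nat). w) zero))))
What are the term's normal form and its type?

normal form:
  succ zero
the term's type:
  Nat


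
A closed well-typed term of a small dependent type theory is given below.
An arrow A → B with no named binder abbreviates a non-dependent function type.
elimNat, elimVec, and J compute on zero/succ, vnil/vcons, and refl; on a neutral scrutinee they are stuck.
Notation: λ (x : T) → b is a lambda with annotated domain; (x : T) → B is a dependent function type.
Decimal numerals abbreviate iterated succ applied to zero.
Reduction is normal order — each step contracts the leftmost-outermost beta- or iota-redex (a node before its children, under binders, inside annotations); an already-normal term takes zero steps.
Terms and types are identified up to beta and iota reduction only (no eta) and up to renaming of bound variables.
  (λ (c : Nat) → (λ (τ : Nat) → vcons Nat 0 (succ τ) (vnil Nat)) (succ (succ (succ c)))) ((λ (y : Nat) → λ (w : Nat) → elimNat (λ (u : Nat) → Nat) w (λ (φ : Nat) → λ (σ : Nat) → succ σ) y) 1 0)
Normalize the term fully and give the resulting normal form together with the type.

normal form:
  vcons Nat 0 5 (vnil Nat)
inferred type:
  Vec Nat 1
observation: the term reaches its normal form after 8 normal-order steps.


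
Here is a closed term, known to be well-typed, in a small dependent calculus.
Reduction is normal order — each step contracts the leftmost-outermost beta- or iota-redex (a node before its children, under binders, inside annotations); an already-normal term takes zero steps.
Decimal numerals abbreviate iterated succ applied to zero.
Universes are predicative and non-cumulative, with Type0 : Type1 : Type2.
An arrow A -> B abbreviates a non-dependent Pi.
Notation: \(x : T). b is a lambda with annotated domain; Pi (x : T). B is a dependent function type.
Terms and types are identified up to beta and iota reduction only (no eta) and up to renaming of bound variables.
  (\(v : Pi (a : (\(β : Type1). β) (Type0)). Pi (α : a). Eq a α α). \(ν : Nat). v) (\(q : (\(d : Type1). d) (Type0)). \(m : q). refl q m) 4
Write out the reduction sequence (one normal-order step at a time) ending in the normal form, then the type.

reduction (normal order):
  (\(v : Pi (a : (\(β : Type1). β) (Type0)). Pi (α : a). Eq a α α). \(ν : Nat). v) (\(q : (\(d : Type1). d) (Type0)). \(m : q). refl q m) 4
  ~> (\(v : Nat). \(a : (\(β : Type1). β) (Type0)). \(α : a). refl a α) 4
  ~> \(v : (\(a : Type1). a) (Type0)). \(β : v). refl v β
  ~> \(v : Type0). \(a : v). refl v a
type:
  Pi (v : Type0). Pi (a : v). Eq v a a


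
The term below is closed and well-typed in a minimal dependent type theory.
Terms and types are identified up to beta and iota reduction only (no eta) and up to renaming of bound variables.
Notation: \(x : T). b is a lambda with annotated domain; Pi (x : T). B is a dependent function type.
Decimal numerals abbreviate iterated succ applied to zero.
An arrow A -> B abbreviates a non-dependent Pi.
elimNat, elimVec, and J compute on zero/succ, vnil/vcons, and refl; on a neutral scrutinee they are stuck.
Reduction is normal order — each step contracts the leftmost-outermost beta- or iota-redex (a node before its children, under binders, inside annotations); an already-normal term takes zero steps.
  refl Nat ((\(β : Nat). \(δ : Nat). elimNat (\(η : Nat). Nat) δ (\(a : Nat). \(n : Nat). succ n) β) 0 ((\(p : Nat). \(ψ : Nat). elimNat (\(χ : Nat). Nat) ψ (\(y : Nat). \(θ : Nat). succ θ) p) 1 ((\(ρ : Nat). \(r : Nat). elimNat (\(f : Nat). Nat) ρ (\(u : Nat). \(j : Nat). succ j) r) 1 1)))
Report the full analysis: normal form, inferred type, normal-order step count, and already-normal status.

normal form:
  refl Nat 3
inferred type:
  Eq Nat 3 3
normal-order step count: 15
already normal: no
first redex: a beta-redex


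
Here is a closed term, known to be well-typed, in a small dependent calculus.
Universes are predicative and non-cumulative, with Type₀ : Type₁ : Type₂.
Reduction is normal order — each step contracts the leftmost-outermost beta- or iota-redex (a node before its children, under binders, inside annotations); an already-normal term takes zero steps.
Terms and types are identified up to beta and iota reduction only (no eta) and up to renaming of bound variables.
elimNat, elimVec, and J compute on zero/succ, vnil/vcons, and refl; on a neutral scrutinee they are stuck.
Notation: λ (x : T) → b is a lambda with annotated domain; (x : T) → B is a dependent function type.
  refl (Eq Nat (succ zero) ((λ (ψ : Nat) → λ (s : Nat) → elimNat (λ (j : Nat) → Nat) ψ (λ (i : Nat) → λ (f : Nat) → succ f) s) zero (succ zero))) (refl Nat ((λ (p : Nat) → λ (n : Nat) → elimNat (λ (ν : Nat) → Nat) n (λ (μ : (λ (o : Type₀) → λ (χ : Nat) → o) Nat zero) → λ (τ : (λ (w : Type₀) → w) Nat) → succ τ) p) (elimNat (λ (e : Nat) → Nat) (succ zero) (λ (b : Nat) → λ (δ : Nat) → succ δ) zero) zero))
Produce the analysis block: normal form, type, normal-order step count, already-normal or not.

reduced normal form:
  refl (Eq Nat (succ zero) (succ zero)) (refl Nat (succ zero))
type:
  Eq (Eq Nat (succ zero) (succ zero)) (refl Nat (succ zero)) (refl Nat (succ zero))
reduction steps (normal order): 16
started in normal form: no
first redex: a beta-redex


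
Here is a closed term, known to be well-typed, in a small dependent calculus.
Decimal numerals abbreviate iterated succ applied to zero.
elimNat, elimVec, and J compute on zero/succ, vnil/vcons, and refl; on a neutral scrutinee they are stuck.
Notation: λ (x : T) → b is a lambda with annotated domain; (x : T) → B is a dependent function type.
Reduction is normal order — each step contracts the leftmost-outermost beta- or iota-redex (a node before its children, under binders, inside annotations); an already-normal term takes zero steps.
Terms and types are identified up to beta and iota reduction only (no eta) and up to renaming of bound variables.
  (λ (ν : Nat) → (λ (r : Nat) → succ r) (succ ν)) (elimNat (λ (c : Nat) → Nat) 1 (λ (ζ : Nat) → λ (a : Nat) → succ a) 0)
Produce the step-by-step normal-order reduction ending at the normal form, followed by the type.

normal-order reduction:
  (λ (ν : Nat) → (λ (r : Nat) → succ r) (succ ν)) (elimNat (λ (c : Nat) → Nat) 1 (λ (ζ : Nat) → λ (a : Nat) → succ a) 0)
  ~> (λ (ν : Nat) → succ ν) (succ (elimNat (λ (r : Nat) → Nat) 1 (λ (c : Nat) → λ (ζ : Nat) → succ ζ) 0))
  ~> succ (succ (elimNat (λ (ν : Nat) → Nat) 1 (λ (r : Nat) → λ (c : Nat) → succ c) 0))
  ~> 3
type:
  Nat


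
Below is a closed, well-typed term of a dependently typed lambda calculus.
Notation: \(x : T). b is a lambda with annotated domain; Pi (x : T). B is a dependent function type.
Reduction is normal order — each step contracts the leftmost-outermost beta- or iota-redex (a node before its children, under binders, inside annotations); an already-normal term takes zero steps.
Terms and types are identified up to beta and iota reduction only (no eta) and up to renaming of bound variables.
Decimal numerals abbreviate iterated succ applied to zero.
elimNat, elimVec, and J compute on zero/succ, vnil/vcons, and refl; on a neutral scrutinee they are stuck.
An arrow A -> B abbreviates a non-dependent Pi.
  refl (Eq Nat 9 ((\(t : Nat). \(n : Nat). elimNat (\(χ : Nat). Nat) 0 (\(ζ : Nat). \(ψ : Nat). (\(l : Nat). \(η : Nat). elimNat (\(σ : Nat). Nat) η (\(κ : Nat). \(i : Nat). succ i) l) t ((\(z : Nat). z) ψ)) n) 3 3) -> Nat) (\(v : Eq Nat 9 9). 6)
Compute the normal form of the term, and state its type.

resulting normal form:
  refl (Eq Nat 9 9 -> Nat) (\(t : Eq Nat 9 9). 6)
the term's type:
  Eq (Eq Nat 9 9 -> Nat) (\(t : Eq Nat 9 9). 6) (\(n : Eq Nat 9 9). 6)


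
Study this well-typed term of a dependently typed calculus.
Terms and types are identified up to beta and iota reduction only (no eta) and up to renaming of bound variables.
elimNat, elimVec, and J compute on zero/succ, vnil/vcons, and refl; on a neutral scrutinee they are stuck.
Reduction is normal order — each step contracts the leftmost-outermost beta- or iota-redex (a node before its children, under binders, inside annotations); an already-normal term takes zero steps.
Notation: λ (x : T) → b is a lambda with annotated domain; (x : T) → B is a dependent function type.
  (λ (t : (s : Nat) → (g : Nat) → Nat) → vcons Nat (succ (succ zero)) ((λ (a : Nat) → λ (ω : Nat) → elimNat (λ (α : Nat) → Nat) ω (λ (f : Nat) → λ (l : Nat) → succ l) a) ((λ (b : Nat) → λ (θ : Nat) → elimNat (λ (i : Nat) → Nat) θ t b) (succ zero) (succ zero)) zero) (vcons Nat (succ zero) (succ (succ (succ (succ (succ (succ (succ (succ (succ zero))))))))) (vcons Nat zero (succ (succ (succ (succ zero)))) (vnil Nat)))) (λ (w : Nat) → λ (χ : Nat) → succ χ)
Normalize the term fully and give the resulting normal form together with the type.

normal form:
  vcons Nat (succ (succ zero)) (succ (succ zero)) (vcons Nat (succ zero) (succ (succ (succ (succ (succ (succ (succ (succ (succ zero))))))))) (vcons Nat zero (succ (succ (succ (succ zero)))) (vnil Nat)))
type:
  Vec Nat (succ (succ (succ zero)))
observation: the leftmost-outermost redex is a beta-redex, and normalization takes 16 steps.


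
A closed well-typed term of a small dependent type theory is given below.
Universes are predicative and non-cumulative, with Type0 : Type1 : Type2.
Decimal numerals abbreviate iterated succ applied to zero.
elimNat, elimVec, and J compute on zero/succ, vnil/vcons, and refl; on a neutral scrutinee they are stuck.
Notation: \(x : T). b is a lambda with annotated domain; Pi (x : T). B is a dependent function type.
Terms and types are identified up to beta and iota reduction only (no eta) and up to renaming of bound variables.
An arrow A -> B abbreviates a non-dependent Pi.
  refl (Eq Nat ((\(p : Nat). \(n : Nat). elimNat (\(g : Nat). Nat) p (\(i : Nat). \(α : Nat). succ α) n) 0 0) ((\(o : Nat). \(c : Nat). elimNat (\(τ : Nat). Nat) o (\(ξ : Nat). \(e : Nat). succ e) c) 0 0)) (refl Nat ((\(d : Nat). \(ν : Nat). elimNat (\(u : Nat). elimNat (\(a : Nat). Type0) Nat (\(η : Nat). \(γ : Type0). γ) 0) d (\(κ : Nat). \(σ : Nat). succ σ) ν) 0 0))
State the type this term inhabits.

the term's type:
  Eq (Eq Nat 0 0) (refl Nat 0) (refl Nat 0)


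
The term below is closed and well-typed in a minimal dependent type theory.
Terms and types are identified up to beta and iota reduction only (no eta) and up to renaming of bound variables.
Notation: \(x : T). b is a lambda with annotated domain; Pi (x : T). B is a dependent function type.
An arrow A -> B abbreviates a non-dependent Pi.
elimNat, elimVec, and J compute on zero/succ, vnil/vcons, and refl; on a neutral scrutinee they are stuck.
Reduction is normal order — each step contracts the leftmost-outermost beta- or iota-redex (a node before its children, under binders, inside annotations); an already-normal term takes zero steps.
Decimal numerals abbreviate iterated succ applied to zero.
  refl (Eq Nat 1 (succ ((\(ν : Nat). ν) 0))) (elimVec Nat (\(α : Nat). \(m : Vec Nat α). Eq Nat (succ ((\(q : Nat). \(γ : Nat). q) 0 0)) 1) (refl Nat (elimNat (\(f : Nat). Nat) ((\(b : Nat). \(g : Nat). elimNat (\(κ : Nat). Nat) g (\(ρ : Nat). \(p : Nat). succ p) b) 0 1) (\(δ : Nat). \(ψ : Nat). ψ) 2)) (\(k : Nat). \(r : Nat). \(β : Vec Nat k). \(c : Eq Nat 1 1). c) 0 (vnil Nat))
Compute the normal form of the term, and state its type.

normal form:
  refl (Eq Nat 1 1) (refl Nat 1)
inferred type:
  Eq (Eq Nat 1 1) (refl Nat 1) (refl Nat 1)


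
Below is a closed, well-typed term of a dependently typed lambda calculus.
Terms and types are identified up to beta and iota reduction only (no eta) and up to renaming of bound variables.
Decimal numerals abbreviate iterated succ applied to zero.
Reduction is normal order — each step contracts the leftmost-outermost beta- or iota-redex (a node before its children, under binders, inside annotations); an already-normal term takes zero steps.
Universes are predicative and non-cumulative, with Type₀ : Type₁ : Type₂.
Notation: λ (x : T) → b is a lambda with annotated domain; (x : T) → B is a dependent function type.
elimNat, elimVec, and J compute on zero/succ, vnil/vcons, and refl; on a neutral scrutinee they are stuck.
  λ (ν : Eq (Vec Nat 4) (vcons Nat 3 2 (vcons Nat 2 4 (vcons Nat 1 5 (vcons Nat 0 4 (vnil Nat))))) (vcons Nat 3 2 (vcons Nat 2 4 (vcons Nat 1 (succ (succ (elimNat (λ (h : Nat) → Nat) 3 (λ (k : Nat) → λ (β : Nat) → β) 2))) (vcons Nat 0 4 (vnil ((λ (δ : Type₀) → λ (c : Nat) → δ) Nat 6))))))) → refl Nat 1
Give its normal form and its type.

resulting normal form:
  λ (ν : Eq (Vec Nat 4) (vcons Nat 3 2 (vcons Nat 2 4 (vcons Nat 1 5 (vcons Nat 0 4 (vnil Nat))))) (vcons Nat 3 2 (vcons Nat 2 4 (vcons Nat 1 5 (vcons Nat 0 4 (vnil Nat)))))) → refl Nat 1
type:
  (ν : Eq (Vec Nat 4) (vcons Nat 3 2 (vcons Nat 2 4 (vcons Nat 1 5 (vcons Nat 0 4 (vnil Nat))))) (vcons Nat 3 2 (vcons Nat 2 4 (vcons Nat 1 5 (vcons Nat 0 4 (vnil Nat)))))) → Eq Nat 1 1


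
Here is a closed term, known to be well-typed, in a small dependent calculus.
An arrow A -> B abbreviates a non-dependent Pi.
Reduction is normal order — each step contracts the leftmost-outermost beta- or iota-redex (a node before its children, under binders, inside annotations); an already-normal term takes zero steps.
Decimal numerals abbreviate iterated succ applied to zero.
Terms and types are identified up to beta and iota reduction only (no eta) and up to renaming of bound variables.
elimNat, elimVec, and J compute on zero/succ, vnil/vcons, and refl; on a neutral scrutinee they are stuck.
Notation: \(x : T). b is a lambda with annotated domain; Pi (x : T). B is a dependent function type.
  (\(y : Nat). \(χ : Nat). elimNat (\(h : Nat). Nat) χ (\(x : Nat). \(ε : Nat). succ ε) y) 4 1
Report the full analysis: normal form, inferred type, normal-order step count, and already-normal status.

reduced normal form:
  5
the term's type:
  Nat
reduction steps (normal order): 15
term was already normal: no
first contracted redex: a beta-redex


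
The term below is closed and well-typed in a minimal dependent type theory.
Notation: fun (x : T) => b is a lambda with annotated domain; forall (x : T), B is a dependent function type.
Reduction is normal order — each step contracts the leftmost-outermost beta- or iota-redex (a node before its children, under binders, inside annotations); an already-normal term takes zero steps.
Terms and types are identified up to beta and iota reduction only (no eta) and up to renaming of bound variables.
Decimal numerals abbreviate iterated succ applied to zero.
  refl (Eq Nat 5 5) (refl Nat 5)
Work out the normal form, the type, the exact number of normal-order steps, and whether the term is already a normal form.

resulting normal form:
  refl (Eq Nat 5 5) (refl Nat 5)
type:
  Eq (Eq Nat 5 5) (refl Nat 5) (refl Nat 5)
normal-order step count: 0
term was already normal: yes


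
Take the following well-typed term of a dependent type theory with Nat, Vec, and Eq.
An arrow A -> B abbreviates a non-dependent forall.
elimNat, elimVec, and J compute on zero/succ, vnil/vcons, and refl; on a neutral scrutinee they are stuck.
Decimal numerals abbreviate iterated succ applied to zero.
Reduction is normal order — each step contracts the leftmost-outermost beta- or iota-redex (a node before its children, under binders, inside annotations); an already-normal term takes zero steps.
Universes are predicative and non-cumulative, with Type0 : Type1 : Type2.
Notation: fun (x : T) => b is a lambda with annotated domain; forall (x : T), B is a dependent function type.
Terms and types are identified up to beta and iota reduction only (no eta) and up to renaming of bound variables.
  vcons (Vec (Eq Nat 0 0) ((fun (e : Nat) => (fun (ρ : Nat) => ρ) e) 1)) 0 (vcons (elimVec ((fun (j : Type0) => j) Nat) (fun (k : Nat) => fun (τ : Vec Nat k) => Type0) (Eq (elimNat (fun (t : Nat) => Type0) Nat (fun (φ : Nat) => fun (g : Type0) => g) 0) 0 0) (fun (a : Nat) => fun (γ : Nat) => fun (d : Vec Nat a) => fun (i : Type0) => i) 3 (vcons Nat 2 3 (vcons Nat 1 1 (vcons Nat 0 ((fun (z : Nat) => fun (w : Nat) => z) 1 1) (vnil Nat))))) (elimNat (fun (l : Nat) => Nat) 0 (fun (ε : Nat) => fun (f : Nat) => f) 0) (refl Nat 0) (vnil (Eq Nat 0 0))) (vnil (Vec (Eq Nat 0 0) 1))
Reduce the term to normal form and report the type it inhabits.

normal form:
  vcons (Vec (Eq Nat 0 0) 1) 0 (vcons (Eq Nat 0 0) 0 (refl Nat 0) (vnil (Eq Nat 0 0))) (vnil (Vec (Eq Nat 0 0) 1))
type:
  Vec (Vec (Eq Nat 0 0) 1) 1
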